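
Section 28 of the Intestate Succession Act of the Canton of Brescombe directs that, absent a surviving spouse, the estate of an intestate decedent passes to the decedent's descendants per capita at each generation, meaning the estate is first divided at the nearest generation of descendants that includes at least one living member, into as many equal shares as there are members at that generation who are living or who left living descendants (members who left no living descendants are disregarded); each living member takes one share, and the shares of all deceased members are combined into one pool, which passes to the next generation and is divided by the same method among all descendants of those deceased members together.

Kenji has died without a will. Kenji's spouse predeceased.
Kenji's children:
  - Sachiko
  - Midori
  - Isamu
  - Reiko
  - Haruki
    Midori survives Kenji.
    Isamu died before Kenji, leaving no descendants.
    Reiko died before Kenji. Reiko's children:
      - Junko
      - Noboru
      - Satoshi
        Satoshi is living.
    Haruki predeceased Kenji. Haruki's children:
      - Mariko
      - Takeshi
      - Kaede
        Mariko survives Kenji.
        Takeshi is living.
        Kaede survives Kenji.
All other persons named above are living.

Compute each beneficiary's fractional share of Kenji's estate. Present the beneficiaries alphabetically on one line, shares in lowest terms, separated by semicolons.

There is no surviving spouse, so the entire estate passes to Kenji's descendants per capita at each generation.
At generation 1 (Sachiko, Midori, Reiko, Haruki) there are 4 shares of (1)/4 = 1/4 each.
Living: Sachiko and Midori — each takes 1/4.
Deceased: Reiko and Haruki. Their combined 1/2 is pooled and carried to generation 2.
At generation 2 (Junko, Noboru, Satoshi, Mariko, Takeshi, Kaede) there are 6 shares of (1/2)/6 = 1/12 each.
Living: Junko, Noboru, Satoshi, Mariko, Takeshi, and Kaede — each takes 1/12.

Junko 1/12; Kaede 1/12; Mariko 1/12; Midori 1/4; Noboru 1/12; Sachiko 1/4; Satoshi 1/12; Takeshi 1/12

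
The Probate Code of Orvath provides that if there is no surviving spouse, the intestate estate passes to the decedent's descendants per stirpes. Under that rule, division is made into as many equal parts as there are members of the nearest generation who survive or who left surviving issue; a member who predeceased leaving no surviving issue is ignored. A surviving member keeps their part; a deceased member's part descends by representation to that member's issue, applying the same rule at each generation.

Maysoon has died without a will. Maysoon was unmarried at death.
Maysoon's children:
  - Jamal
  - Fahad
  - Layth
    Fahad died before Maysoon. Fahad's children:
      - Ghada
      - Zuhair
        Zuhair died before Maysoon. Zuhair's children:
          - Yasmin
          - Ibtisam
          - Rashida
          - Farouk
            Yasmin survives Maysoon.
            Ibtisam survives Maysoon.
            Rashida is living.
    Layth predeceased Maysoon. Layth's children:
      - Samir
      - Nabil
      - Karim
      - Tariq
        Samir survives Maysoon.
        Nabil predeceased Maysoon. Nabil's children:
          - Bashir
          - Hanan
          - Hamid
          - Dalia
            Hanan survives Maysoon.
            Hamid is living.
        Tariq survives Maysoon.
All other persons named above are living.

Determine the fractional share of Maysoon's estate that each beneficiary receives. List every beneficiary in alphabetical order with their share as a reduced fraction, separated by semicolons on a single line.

There is no surviving spouse, so the entire estate passes to Maysoon's descendants per stirpes.
The estate is divided into 3 equal shares of 1/3 among Jamal, Fahad, Layth.
Jamal is living and takes 1/3.
Fahad predeceased; the 1/3 allotted to Fahad's branch passes to Fahad's issue by representation.
The 1/3 is divided into 2 equal shares of 1/6 among Ghada, Zuhair.
Ghada is living and takes 1/6.
Zuhair predeceased; the 1/6 allotted to Zuhair's branch passes to Zuhair's issue by representation.
The 1/6 is divided into 4 equal shares of 1/24 among Yasmin, Ibtisam, Rashida, Farouk.
Yasmin is living and takes 1/24.
Ibtisam is living and takes 1/24.
Rashida is living and takes 1/24.
Farouk is living and takes 1/24.
Layth predeceased; the 1/3 allotted to Layth's branch passes to Layth's issue by representation.
The 1/3 is divided into 4 equal shares of 1/12 among Samir, Nabil, Karim, Tariq.
Samir is living and takes 1/12.
Nabil predeceased; the 1/12 allotted to Nabil's branch passes to Nabil's issue by representation.
The 1/12 is divided into 4 equal shares of 1/48 among Bashir, Hanan, Hamid, Dalia.
Bashir is living and takes 1/48.
Hanan is living and takes 1/48.
Hamid is living and takes 1/48.
Dalia is living and takes 1/48.
Karim is living and takes 1/12.
Tariq is living and takes 1/12.

Bashir 1/48; Dalia 1/48; Farouk 1/24; Ghada 1/6; Hamid 1/48; Hanan 1/48; Ibtisam 1/24; Jamal 1/3; Karim 1/12; Rashida 1/24; Samir 1/12; Tariq 1/12; Yasmin 1/24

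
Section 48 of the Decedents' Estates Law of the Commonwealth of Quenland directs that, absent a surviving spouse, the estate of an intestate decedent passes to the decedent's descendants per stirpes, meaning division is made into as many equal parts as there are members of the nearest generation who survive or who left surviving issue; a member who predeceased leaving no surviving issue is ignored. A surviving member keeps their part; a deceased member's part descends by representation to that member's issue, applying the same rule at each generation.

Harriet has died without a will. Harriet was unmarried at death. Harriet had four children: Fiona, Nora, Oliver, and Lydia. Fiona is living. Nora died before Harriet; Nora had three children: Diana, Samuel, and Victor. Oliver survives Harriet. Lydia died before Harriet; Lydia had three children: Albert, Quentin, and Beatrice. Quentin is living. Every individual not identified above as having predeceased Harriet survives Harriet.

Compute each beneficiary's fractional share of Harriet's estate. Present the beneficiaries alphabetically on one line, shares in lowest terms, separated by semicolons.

Albert 1/12; Beatrice 1/12; Diana 1/12; Fiona 1/4; Oliver 1/4; Quentin 1/12; Samuel 1/12; Victor 1/12

There is no surviving spouse, so the entire estate passes to Harriet's descendants per stirpes.
The estate is divided into 4 equal shares of 1/4 among Fiona, Nora, Oliver, Lydia.
Fiona is living and takes 1/4.
Nora predeceased; the 1/4 allotted to Nora's branch passes to Nora's issue by representation.
The 1/4 is divided into 3 equal shares of 1/12 among Diana, Samuel, Victor.
Diana is living and takes 1/12.
Samuel is living and takes 1/12.
Victor is living and takes 1/12.
Oliver is living and takes 1/4.
Lydia predeceased; the 1/4 allotted to Lydia's branch passes to Lydia's issue by representation.
The 1/4 is divided into 3 equal shares of 1/12 among Albert, Quentin, Beatrice.
Albert is living and takes 1/12.
Quentin is living and takes 1/12.
Beatrice is living and takes 1/12.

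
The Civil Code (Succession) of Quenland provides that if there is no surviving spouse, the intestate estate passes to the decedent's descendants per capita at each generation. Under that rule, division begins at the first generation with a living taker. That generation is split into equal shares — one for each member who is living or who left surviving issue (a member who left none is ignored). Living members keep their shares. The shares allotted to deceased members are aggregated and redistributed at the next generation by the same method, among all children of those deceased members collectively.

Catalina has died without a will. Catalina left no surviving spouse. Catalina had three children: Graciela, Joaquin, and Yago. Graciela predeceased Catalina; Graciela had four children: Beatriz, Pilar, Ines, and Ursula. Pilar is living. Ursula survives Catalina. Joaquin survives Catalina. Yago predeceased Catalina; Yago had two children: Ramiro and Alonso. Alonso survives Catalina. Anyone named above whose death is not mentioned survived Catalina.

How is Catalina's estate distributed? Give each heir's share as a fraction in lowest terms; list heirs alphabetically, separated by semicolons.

There is no surviving spouse, so the entire estate passes to Catalina's descendants per capita at each generation.
At generation 1 (Graciela, Joaquin, Yago) there are 3 shares of (1)/3 = 1/3 each.
Living: Joaquin — each takes 1/3.
Deceased: Graciela and Yago. Their combined 2/3 is pooled and carried to generation 2.
At generation 2 (Beatriz, Pilar, Ines, Ursula, Ramiro, Alonso) there are 6 shares of (2/3)/6 = 1/9 each.
Living: Beatriz, Pilar, Ines, Ursula, Ramiro, and Alonso — each takes 1/9.

Alonso 1/9; Beatriz 1/9; Ines 1/9; Joaquin 1/3; Pilar 1/9; Ramiro 1/9; Ursula 1/9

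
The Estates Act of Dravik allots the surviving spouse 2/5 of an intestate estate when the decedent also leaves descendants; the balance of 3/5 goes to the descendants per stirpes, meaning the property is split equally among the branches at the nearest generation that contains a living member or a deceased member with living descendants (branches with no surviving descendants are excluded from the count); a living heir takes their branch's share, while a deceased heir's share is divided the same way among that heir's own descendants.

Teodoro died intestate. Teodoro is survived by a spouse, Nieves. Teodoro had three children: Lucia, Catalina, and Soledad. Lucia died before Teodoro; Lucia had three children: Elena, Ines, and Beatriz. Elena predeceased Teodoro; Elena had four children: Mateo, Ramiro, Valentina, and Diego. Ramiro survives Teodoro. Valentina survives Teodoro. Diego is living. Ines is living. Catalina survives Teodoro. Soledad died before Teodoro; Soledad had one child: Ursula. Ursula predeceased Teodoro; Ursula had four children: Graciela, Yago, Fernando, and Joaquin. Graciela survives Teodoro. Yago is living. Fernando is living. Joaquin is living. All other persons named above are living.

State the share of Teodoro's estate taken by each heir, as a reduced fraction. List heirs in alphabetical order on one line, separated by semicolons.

Beatriz 1/15; Catalina 1/5; Diego 1/60; Fernando 1/20; Graciela 1/20; Ines 1/15; Joaquin 1/20; Mateo 1/60; Nieves 2/5; Ramiro 1/60; Valentina 1/60; Yago 1/20

Nieves, as surviving spouse, takes 2/5.
The remaining 3/5 passes to Teodoro's descendants per stirpes.
The 3/5 is divided into 3 equal shares of 1/5 among Lucia, Catalina, Soledad.
Lucia predeceased; the 1/5 allotted to Lucia's branch passes to Lucia's issue by representation.
The 1/5 is divided into 3 equal shares of 1/15 among Elena, Ines, Beatriz.
Elena predeceased; the 1/15 allotted to Elena's branch passes to Elena's issue by representation.
The 1/15 is divided into 4 equal shares of 1/60 among Mateo, Ramiro, Valentina, Diego.
Mateo is living and takes 1/60.
Ramiro is living and takes 1/60.
Valentina is living and takes 1/60.
Diego is living and takes 1/60.
Ines is living and takes 1/15.
Beatriz is living and takes 1/15.
Catalina is living and takes 1/5.
Soledad predeceased; the 1/5 allotted to Soledad's branch passes to Soledad's issue by representation.
Ursula's line is the sole branch at this level, so the full 1/5 passes to Ursula's issue by representation.
The 1/5 is divided into 4 equal shares of 1/20 among Graciela, Yago, Fernando, Joaquin.
Graciela is living and takes 1/20.
Yago is living and takes 1/20.
Fernando is living and takes 1/20.
Joaquin is living and takes 1/20.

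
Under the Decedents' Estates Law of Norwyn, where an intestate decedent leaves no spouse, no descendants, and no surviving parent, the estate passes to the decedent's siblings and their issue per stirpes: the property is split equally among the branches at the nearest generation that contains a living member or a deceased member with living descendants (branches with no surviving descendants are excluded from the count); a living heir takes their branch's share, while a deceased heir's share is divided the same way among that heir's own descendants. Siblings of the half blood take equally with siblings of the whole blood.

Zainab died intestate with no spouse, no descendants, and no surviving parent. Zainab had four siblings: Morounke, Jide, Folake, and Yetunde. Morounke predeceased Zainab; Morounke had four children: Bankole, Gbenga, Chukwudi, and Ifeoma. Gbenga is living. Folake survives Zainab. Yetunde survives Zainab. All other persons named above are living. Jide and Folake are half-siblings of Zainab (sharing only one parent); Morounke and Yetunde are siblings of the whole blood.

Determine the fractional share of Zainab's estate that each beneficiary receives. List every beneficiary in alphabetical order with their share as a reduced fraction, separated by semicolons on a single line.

No spouse, descendants, or parent survives, so the estate passes to Zainab's siblings per stirpes.
Half-blood and whole-blood siblings take equally under the stated rule.
The estate is divided into 4 equal shares of 1/4 among Morounke, Jide, Folake, Yetunde.
Morounke predeceased; the 1/4 allotted to Morounke's branch passes to Morounke's issue by representation.
The 1/4 is divided into 4 equal shares of 1/16 among Bankole, Gbenga, Chukwudi, Ifeoma.
Bankole is living and takes 1/16.
Gbenga is living and takes 1/16.
Chukwudi is living and takes 1/16.
Ifeoma is living and takes 1/16.
Jide is living and takes 1/4.
Folake is living and takes 1/4.
Yetunde is living and takes 1/4.

Bankole 1/16; Chukwudi 1/16; Folake 1/4; Gbenga 1/16; Ifeoma 1/16; Jide 1/4; Yetunde 1/4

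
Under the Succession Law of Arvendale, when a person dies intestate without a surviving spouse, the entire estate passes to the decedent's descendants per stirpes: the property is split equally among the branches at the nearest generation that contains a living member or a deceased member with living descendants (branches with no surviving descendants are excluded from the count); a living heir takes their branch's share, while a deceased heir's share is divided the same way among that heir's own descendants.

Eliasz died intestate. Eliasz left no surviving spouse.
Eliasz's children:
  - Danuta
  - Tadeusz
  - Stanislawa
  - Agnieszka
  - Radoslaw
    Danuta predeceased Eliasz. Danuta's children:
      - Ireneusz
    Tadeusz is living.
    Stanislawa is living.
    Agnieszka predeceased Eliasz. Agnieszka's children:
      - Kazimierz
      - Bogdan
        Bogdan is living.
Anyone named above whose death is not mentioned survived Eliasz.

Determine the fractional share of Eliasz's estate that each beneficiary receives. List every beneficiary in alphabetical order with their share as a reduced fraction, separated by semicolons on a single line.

There is no surviving spouse, so the entire estate passes to Eliasz's descendants per stirpes.
The estate is divided into 5 equal shares of 1/5 among Danuta, Tadeusz, Stanislawa, Agnieszka, Radoslaw.
Danuta predeceased; the 1/5 allotted to Danuta's branch passes to Danuta's issue by representation.
Ireneusz is the sole taker at this level and receives the full 1/5.
Tadeusz is living and takes 1/5.
Stanislawa is living and takes 1/5.
Agnieszka predeceased; the 1/5 allotted to Agnieszka's branch passes to Agnieszka's issue by representation.
The 1/5 is divided into 2 equal shares of 1/10 among Kazimierz, Bogdan.
Kazimierz is living and takes 1/10.
Bogdan is living and takes 1/10.
Radoslaw is living and takes 1/5.

Bogdan 1/10; Ireneusz 1/5; Kazimierz 1/10; Radoslaw 1/5; Stanislawa 1/5; Tadeusz 1/5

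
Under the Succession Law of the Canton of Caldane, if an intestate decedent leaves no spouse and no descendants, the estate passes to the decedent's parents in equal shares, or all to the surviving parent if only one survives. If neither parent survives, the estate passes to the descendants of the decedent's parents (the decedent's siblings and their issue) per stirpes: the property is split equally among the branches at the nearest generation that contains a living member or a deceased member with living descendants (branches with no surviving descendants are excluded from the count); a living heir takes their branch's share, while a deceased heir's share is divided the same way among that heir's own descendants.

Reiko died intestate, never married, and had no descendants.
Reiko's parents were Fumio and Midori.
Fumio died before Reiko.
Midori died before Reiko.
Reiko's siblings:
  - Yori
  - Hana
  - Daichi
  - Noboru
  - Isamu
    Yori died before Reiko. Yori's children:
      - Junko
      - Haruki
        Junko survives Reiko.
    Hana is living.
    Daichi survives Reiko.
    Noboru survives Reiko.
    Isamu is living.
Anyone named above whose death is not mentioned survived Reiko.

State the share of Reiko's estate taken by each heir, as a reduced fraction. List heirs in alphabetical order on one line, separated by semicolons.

Daichi 1/5; Hana 1/5; Haruki 1/10; Isamu 1/5; Junko 1/10; Noboru 1/5

Neither parent survives and there are no descendants, so the estate passes to Reiko's siblings and their issue per stirpes.
The estate is divided into 5 equal shares of 1/5 among Yori, Hana, Daichi, Noboru, Isamu.
Yori predeceased; the 1/5 allotted to Yori's branch passes to Yori's issue by representation.
The 1/5 is divided into 2 equal shares of 1/10 among Junko, Haruki.
Junko is living and takes 1/10.
Haruki is living and takes 1/10.
Hana is living and takes 1/5.
Daichi is living and takes 1/5.
Noboru is living and takes 1/5.
Isamu is living and takes 1/5.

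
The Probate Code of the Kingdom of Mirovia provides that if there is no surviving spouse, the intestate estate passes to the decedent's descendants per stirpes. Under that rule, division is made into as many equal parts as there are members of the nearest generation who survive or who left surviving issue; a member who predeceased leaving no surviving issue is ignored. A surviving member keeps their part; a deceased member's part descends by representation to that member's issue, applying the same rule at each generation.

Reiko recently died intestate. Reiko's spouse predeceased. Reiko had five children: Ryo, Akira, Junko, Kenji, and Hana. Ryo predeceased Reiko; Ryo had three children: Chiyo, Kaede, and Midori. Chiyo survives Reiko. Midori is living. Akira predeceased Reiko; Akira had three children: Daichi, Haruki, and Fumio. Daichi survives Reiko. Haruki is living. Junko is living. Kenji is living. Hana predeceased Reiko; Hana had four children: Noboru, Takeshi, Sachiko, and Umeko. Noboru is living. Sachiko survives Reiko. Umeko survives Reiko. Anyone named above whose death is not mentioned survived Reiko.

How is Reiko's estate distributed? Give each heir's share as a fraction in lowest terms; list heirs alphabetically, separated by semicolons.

Chiyo 1/15; Daichi 1/15; Fumio 1/15; Haruki 1/15; Junko 1/5; Kaede 1/15; Kenji 1/5; Midori 1/15; Noboru 1/20; Sachiko 1/20; Takeshi 1/20; Umeko 1/20

There is no surviving spouse, so the entire estate passes to Reiko's descendants per stirpes.
The estate is divided into 5 equal shares of 1/5 among Ryo, Akira, Junko, Kenji, Hana.
Ryo predeceased; the 1/5 allotted to Ryo's branch passes to Ryo's issue by representation.
The 1/5 is divided into 3 equal shares of 1/15 among Chiyo, Kaede, Midori.
Chiyo is living and takes 1/15.
Kaede is living and takes 1/15.
Midori is living and takes 1/15.
Akira predeceased; the 1/5 allotted to Akira's branch passes to Akira's issue by representation.
The 1/5 is divided into 3 equal shares of 1/15 among Daichi, Haruki, Fumio.
Daichi is living and takes 1/15.
Haruki is living and takes 1/15.
Fumio is living and takes 1/15.
Junko is living and takes 1/5.
Kenji is living and takes 1/5.
Hana predeceased; the 1/5 allotted to Hana's branch passes to Hana's issue by representation.
The 1/5 is divided into 4 equal shares of 1/20 among Noboru, Takeshi, Sachiko, Umeko.
Noboru is living and takes 1/20.
Takeshi is living and takes 1/20.
Sachiko is living and takes 1/20.
Umeko is living and takes 1/20.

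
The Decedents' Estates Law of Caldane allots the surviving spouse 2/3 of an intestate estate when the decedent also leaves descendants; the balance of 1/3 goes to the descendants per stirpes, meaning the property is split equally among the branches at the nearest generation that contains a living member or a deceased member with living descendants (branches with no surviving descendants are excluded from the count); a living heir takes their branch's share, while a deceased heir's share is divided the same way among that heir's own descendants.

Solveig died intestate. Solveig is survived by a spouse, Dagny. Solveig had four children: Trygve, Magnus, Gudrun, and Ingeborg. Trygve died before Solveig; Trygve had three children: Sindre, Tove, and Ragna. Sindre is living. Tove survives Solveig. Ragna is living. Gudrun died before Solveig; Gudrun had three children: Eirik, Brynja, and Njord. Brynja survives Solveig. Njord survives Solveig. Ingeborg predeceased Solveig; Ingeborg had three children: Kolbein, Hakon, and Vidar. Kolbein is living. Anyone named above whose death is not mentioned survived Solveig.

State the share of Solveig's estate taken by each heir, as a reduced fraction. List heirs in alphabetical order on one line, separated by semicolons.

Brynja 1/36; Dagny 2/3; Eirik 1/36; Hakon 1/36; Kolbein 1/36; Magnus 1/12; Njord 1/36; Ragna 1/36; Sindre 1/36; Tove 1/36; Vidar 1/36

Dagny, as surviving spouse, takes 2/3.
The remaining 1/3 passes to Solveig's descendants per stirpes.
The 1/3 is divided into 4 equal shares of 1/12 among Trygve, Magnus, Gudrun, Ingeborg.
Trygve predeceased; the 1/12 allotted to Trygve's branch passes to Trygve's issue by representation.
The 1/12 is divided into 3 equal shares of 1/36 among Sindre, Tove, Ragna.
Sindre is living and takes 1/36.
Tove is living and takes 1/36.
Ragna is living and takes 1/36.
Magnus is living and takes 1/12.
Gudrun predeceased; the 1/12 allotted to Gudrun's branch passes to Gudrun's issue by representation.
The 1/12 is divided into 3 equal shares of 1/36 among Eirik, Brynja, Njord.
Eirik is living and takes 1/36.
Brynja is living and takes 1/36.
Njord is living and takes 1/36.
Ingeborg predeceased; the 1/12 allotted to Ingeborg's branch passes to Ingeborg's issue by representation.
The 1/12 is divided into 3 equal shares of 1/36 among Kolbein, Hakon, Vidar.
Kolbein is living and takes 1/36.
Hakon is living and takes 1/36.
Vidar is living and takes 1/36.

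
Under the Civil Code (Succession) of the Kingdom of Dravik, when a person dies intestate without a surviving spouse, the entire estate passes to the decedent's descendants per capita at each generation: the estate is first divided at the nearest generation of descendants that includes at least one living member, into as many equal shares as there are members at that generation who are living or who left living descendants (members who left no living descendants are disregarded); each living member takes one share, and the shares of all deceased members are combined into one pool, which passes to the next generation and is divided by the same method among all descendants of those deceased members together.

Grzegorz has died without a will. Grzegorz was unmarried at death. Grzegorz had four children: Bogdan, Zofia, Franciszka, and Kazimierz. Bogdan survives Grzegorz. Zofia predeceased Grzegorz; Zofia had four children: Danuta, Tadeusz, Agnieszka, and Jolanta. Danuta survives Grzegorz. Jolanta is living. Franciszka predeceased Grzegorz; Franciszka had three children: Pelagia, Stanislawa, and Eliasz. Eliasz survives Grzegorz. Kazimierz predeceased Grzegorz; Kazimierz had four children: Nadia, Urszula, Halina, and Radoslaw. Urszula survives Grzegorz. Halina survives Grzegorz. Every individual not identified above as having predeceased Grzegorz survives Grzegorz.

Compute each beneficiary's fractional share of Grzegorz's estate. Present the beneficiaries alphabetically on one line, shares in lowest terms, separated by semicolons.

Agnieszka 3/44; Bogdan 1/4; Danuta 3/44; Eliasz 3/44; Halina 3/44; Jolanta 3/44; Nadia 3/44; Pelagia 3/44; Radoslaw 3/44; Stanislawa 3/44; Tadeusz 3/44; Urszula 3/44

There is no surviving spouse, so the entire estate passes to Grzegorz's descendants per capita at each generation.
At generation 1 (Bogdan, Zofia, Franciszka, Kazimierz) there are 4 shares of (1)/4 = 1/4 each.
Living: Bogdan — each takes 1/4.
Deceased: Zofia, Franciszka, and Kazimierz. Their combined 3/4 is pooled and carried to generation 2.
At generation 2 (Danuta, Tadeusz, Agnieszka, Jolanta, Pelagia, Stanislawa, Eliasz, Nadia, Urszula, Halina, Radoslaw) there are 11 shares of (3/4)/11 = 3/44 each.
Living: Danuta, Tadeusz, Agnieszka, Jolanta, Pelagia, Stanislawa, Eliasz, Nadia, Urszula, Halina, and Radoslaw — each takes 3/44.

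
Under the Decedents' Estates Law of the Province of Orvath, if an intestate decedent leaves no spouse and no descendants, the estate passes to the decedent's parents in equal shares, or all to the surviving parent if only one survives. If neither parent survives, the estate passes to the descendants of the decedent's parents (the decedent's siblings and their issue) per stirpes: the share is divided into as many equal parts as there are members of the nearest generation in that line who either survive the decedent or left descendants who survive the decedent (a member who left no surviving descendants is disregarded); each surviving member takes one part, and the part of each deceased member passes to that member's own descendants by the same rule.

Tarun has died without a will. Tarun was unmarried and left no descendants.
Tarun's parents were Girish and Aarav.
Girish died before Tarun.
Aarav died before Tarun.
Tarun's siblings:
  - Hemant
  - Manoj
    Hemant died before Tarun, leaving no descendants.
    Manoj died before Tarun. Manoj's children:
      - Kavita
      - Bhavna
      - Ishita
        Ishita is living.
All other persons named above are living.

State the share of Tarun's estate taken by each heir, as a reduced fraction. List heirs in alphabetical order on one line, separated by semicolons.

Bhavna 1/3; Ishita 1/3; Kavita 1/3

Neither parent survives and there are no descendants, so the estate passes to Tarun's siblings and their issue per stirpes.
Hemant left no surviving issue, so that branch lapses and is disregarded.
Manoj's line is the sole branch at this level, so the full 1 passes to Manoj's issue by representation.
The estate is divided into 3 equal shares of 1/3 among Kavita, Bhavna, Ishita.
Kavita is living and takes 1/3.
Bhavna is living and takes 1/3.
Ishita is living and takes 1/3.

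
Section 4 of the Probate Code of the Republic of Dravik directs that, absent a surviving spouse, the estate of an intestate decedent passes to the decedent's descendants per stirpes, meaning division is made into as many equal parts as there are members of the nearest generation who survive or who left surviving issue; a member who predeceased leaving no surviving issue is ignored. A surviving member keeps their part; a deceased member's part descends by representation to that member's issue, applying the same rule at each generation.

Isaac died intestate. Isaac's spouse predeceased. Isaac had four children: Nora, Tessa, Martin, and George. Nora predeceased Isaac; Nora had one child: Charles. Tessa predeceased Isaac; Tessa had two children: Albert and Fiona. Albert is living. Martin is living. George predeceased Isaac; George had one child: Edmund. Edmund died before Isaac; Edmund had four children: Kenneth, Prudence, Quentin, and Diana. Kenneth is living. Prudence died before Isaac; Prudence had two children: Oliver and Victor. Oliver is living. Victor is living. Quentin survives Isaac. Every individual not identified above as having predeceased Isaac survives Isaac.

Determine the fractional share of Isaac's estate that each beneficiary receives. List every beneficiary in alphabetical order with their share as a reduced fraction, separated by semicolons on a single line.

There is no surviving spouse, so the entire estate passes to Isaac's descendants per stirpes.
The estate is divided into 4 equal shares of 1/4 among Nora, Tessa, Martin, George.
Nora predeceased; the 1/4 allotted to Nora's branch passes to Nora's issue by representation.
Charles is the sole taker at this level and receives the full 1/4.
Tessa predeceased; the 1/4 allotted to Tessa's branch passes to Tessa's issue by representation.
The 1/4 is divided into 2 equal shares of 1/8 among Albert, Fiona.
Albert is living and takes 1/8.
Fiona is living and takes 1/8.
Martin is living and takes 1/4.
George predeceased; the 1/4 allotted to George's branch passes to George's issue by representation.
Edmund's line is the sole branch at this level, so the full 1/4 passes to Edmund's issue by representation.
The 1/4 is divided into 4 equal shares of 1/16 among Kenneth, Prudence, Quentin, Diana.
Kenneth is living and takes 1/16.
Prudence predeceased; the 1/16 allotted to Prudence's branch passes to Prudence's issue by representation.
The 1/16 is divided into 2 equal shares of 1/32 among Oliver, Victor.
Oliver is living and takes 1/32.
Victor is living and takes 1/32.
Quentin is living and takes 1/16.
Diana is living and takes 1/16.

Albert 1/8; Charles 1/4; Diana 1/16; Fiona 1/8; Kenneth 1/16; Martin 1/4; Oliver 1/32; Quentin 1/16; Victor 1/32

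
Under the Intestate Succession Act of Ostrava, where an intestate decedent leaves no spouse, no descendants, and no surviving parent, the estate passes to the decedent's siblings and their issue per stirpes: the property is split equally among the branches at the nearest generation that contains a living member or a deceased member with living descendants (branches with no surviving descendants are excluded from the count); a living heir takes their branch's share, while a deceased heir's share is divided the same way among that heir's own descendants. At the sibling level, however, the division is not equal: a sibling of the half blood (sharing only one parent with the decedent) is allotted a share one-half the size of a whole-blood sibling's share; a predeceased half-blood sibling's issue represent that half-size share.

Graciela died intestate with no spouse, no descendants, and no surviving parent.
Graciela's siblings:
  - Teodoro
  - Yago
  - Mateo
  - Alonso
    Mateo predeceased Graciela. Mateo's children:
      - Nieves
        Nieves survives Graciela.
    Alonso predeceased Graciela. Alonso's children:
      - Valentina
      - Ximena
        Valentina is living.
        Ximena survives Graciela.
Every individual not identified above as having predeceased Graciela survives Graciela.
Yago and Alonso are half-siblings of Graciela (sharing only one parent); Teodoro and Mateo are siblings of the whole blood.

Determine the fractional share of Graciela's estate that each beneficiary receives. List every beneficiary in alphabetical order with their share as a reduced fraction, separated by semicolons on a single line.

Nieves 1/3; Teodoro 1/3; Valentina 1/12; Ximena 1/12; Yago 1/6

No spouse, descendants, or parent survives, so the estate passes to Graciela's siblings per stirpes.
Half-blood siblings count for one-half the weight of whole-blood siblings at the initial division.
Dividing 1 in proportion to weights (total weight 3): Teodoro (weight 1) → 1/3; Yago (weight 1/2) → 1/6; Mateo (weight 1) → 1/3; Alonso (weight 1/2) → 1/6.
Teodoro is living and takes 1/3.
Yago is living and takes 1/6.
Mateo predeceased; the 1/3 allotted to Mateo's branch passes to Mateo's issue by representation.
Nieves is the sole taker at this level and receives the full 1/3.
Alonso predeceased; the 1/6 allotted to Alonso's branch passes to Alonso's issue by representation.
The 1/6 is divided into 2 equal shares of 1/12 among Valentina, Ximena.
Valentina is living and takes 1/12.
Ximena is living and takes 1/12.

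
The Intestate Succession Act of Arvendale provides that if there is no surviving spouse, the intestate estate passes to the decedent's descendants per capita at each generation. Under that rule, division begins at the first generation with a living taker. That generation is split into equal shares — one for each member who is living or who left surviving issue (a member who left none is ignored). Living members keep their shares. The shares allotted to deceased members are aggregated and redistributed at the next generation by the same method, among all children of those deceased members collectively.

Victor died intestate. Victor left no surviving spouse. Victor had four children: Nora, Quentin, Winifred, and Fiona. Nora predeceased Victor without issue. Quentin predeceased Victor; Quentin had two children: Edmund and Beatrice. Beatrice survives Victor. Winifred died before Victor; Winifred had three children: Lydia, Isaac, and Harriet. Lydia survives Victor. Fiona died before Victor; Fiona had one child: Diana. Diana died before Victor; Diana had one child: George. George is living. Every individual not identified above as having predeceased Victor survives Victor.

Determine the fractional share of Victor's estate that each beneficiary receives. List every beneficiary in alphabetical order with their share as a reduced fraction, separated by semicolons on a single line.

Beatrice 1/6; Edmund 1/6; George 1/6; Harriet 1/6; Isaac 1/6; Lydia 1/6

There is no surviving spouse, so the entire estate passes to Victor's descendants per capita at each generation.
No one at generation 1 (Quentin, Winifred, Fiona) is living; moving to the next generation.
At generation 2 (Edmund, Beatrice, Lydia, Isaac, Harriet, Diana) there are 6 shares of (1)/6 = 1/6 each.
Living: Edmund, Beatrice, Lydia, Isaac, and Harriet — each takes 1/6.
Deceased: Diana. That 1/6 share is carried to generation 3.
At generation 3 (George) there are 1 shares of (1/6)/1 = 1/6 each.
Living: George — each takes 1/6.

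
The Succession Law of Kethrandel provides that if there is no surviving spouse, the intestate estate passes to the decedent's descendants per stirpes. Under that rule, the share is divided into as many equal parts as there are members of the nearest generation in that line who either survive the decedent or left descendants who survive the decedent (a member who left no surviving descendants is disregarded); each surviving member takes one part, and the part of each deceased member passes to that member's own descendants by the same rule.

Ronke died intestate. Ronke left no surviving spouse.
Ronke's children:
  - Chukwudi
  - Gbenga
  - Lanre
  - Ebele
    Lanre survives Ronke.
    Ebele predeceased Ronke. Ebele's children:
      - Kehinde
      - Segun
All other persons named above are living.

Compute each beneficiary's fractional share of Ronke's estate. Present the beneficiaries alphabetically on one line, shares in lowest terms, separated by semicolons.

Chukwudi 1/4; Gbenga 1/4; Kehinde 1/8; Lanre 1/4; Segun 1/8

There is no surviving spouse, so the entire estate passes to Ronke's descendants per stirpes.
The estate is divided into 4 equal shares of 1/4 among Chukwudi, Gbenga, Lanre, Ebele.
Chukwudi is living and takes 1/4.
Gbenga is living and takes 1/4.
Lanre is living and takes 1/4.
Ebele predeceased; the 1/4 allotted to Ebele's branch passes to Ebele's issue by representation.
The 1/4 is divided into 2 equal shares of 1/8 among Kehinde, Segun.
Kehinde is living and takes 1/8.
Segun is living and takes 1/8.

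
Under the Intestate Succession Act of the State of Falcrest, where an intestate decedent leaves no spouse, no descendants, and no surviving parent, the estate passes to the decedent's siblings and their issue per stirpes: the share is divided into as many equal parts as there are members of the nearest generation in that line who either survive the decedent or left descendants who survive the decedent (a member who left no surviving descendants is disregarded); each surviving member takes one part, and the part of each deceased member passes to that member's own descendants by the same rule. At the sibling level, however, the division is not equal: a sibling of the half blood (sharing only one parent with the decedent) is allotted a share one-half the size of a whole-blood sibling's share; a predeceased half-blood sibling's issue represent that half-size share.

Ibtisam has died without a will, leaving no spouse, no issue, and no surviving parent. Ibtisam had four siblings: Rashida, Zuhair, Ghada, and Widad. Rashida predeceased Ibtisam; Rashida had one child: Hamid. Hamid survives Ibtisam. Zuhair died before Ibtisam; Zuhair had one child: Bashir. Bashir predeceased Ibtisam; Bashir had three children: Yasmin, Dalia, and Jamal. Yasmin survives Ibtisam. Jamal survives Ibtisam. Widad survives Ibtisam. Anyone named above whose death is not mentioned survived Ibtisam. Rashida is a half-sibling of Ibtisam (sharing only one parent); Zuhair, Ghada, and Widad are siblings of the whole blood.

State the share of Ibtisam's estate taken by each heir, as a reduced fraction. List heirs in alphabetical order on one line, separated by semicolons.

No spouse, descendants, or parent survives, so the estate passes to Ibtisam's siblings per stirpes.
Half-blood siblings count for one-half the weight of whole-blood siblings at the initial division.
Dividing 1 in proportion to weights (total weight 7/2): Rashida (weight 1/2) → 1/7; Zuhair (weight 1) → 2/7; Ghada (weight 1) → 2/7; Widad (weight 1) → 2/7.
Rashida predeceased; the 1/7 allotted to Rashida's branch passes to Rashida's issue by representation.
Hamid is the sole taker at this level and receives the full 1/7.
Zuhair predeceased; the 2/7 allotted to Zuhair's branch passes to Zuhair's issue by representation.
Bashir's line is the sole branch at this level, so the full 2/7 passes to Bashir's issue by representation.
The 2/7 is divided into 3 equal shares of 2/21 among Yasmin, Dalia, Jamal.
Yasmin is living and takes 2/21.
Dalia is living and takes 2/21.
Jamal is living and takes 2/21.
Ghada is living and takes 2/7.
Widad is living and takes 2/7.

Dalia 2/21; Ghada 2/7; Hamid 1/7; Jamal 2/21; Widad 2/7; Yasmin 2/21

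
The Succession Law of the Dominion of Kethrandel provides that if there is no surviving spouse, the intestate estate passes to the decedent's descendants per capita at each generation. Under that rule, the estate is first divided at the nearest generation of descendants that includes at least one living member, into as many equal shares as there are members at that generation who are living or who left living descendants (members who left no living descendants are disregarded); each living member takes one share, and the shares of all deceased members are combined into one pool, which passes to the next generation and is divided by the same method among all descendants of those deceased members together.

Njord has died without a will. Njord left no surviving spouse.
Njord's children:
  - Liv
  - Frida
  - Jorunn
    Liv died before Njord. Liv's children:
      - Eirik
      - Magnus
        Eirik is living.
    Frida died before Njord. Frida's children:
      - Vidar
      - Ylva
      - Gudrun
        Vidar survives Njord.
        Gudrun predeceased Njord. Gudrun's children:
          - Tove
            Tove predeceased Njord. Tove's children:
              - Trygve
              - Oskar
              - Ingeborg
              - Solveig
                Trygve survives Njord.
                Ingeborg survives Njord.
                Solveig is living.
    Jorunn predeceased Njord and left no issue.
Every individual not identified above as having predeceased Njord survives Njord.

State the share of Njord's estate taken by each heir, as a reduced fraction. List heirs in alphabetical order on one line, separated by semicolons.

There is no surviving spouse, so the entire estate passes to Njord's descendants per capita at each generation.
No one at generation 1 (Liv, Frida) is living; moving to the next generation.
At generation 2 (Eirik, Magnus, Vidar, Ylva, Gudrun) there are 5 shares of (1)/5 = 1/5 each.
Living: Eirik, Magnus, Vidar, and Ylva — each takes 1/5.
Deceased: Gudrun. That 1/5 share is carried to generation 3.
At generation 3 (Tove) there are 1 shares of (1/5)/1 = 1/5 each.
Deceased: Tove. That 1/5 share is carried to generation 4.
At generation 4 (Trygve, Oskar, Ingeborg, Solveig) there are 4 shares of (1/5)/4 = 1/20 each.
Living: Trygve, Oskar, Ingeborg, and Solveig — each takes 1/20.

Eirik 1/5; Ingeborg 1/20; Magnus 1/5; Oskar 1/20; Solveig 1/20; Trygve 1/20; Vidar 1/5; Ylva 1/5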